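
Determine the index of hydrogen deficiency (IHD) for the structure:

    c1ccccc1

Molecular formula from the SMILES: C6H6.
DoU = (2C + 2 + N − H − X)/2 = (2·6 + 2 + 0 − 6 − 0)/2 = 8/2 = 4.
(Structurally: 1 ring(s) + 3 π bond(s) = 4.)

4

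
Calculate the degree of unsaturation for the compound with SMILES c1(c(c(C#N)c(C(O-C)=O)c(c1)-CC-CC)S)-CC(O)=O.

8

Molecular formula from the SMILES: C15H17NO4S.
DoU = (2C + 2 + N − H − X)/2 = (2·15 + 2 + 1 − 17 − 0)/2 = 16/2 = 8.
(Structurally: 1 ring(s) + 7 π bond(s) = 8.)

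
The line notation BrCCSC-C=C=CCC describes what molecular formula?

C8H13BrS

Heavy atoms from the SMILES: 1 Br, 8 C, 1 S.
Implicit hydrogens by atom environment:
  4 × C: 2 H each → 8
  2 × C: 1 H each → 2
  1 × Br: no H
  1 × C: 3 H
  1 × C: no H
  1 × S: no H
  Total hydrogens = 13.
Molecular formula: C8H13BrS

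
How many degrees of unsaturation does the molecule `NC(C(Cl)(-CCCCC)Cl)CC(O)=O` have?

1

Molecular formula from the SMILES: C9H17Cl2NO2.
DoU = (2C + 2 + N − H − X)/2 = (2·9 + 2 + 1 − 17 − 2)/2 = 2/2 = 1.
(Structurally: 0 ring(s) + 1 π bond(s) = 1.)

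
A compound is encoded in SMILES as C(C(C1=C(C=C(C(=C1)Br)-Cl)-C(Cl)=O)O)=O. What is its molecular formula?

Heavy atoms from the SMILES: 1 Br, 9 C, 2 Cl, 3 O.
Implicit hydrogens by atom environment:
  4 × C (aromatic): no H
  2 × C (aromatic): 1 H each → 2
  2 × C: 1 H each → 2
  2 × Cl: no H
  2 × O: no H
  1 × Br: no H
  1 × C: no H
  1 × O: 1 H
  Total hydrogens = 5.
Molecular formula: C9H5BrCl2O3

C9H5BrCl2O3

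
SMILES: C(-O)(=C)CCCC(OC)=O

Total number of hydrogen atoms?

Hydrogens are implicit in SMILES; fill each atom to its normal valence:
  4 × C: 2 H each → 8
  2 × C: no H
  2 × O: no H
  1 × C: 3 H
  1 × O: 1 H
  Total hydrogens = 12.

12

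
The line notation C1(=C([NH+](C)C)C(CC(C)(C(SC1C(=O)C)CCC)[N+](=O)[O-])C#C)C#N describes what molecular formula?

C18H26N3O3S+

Heavy atoms from the SMILES: 18 C, 3 N, 3 O, 1 S.
Implicit hydrogens by atom environment:
  6 × C: no H
  5 × C: 3 H each → 15
  4 × C: 1 H each → 4
  3 × C: 2 H each → 6
  2 × O: no H
  1 × N (charge +1): 1 H
  1 × N (charge +1): no H
  1 × N: no H
  1 × O (charge -1): no H
  1 × S: no H
  Total hydrogens = 26.
Net charge +1.
Molecular formula: C18H26N3O3S+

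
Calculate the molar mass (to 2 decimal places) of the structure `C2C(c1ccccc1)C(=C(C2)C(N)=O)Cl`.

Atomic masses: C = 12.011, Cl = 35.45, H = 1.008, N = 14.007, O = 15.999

Molecular formula: C12H12ClNO.
M = 12×12.011 + 1×35.45 + 12×1.008 + 1×14.007 + 1×15.999 = 221.68 g/mol.

221.68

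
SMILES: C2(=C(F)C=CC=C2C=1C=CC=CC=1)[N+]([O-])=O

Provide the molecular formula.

Heavy atoms from the SMILES: 12 C, 1 F, 1 N, 2 O.
Implicit hydrogens by atom environment:
  8 × C (aromatic): 1 H each → 8
  4 × C (aromatic): no H
  1 × F: no H
  1 × N (charge +1): no H
  1 × O: no H
  1 × O (charge -1): no H
  Total hydrogens = 8.
Molecular formula: C12H8FNO2

C12H8FNO2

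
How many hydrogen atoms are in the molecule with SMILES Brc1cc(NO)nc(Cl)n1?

Hydrogens are implicit in SMILES; fill each atom to its normal valence:
  3 × C (aromatic): no H
  2 × N (aromatic): no H
  1 × Br: no H
  1 × C (aromatic): 1 H
  1 × Cl: no H
  1 × N: 1 H
  1 × O: 1 H
  Total hydrogens = 3.

3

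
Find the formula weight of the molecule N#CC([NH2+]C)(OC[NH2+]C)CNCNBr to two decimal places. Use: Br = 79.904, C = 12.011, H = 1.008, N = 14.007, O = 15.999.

Molecular formula: [C7H18BrN5O]2+.
M = 1×79.904 + 7×12.011 + 18×1.008 + 5×14.007 + 1×15.999 = 268.16 g/mol.

268.16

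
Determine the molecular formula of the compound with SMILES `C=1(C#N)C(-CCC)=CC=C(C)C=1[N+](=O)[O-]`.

Heavy atoms from the SMILES: 11 C, 2 N, 2 O.
Implicit hydrogens by atom environment:
  4 × C (aromatic): no H
  2 × C: 3 H each → 6
  2 × C: 2 H each → 4
  2 × C (aromatic): 1 H each → 2
  1 × C: no H
  1 × N: no H
  1 × N (charge +1): no H
  1 × O: no H
  1 × O (charge -1): no H
  Total hydrogens = 12.
Molecular formula: C11H12N2O2

C11H12N2O2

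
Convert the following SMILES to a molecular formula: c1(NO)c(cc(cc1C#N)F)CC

C9H9FN2O

Heavy atoms from the SMILES: 9 C, 1 F, 2 N, 1 O.
Implicit hydrogens by atom environment:
  4 × C (aromatic): no H
  2 × C (aromatic): 1 H each → 2
  1 × C: 3 H
  1 × C: 2 H
  1 × C: no H
  1 × F: no H
  1 × N: 1 H
  1 × N: no H
  1 × O: 1 H
  Total hydrogens = 9.
Molecular formula: C9H9FN2O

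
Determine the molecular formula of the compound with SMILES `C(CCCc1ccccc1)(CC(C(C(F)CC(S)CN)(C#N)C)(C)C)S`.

C21H33FN2S2

Heavy atoms from the SMILES: 21 C, 1 F, 2 N, 2 S.
Implicit hydrogens by atom environment:
  6 × C: 2 H each → 12
  5 × C (aromatic): 1 H each → 5
  3 × C: 3 H each → 9
  3 × C: 1 H each → 3
  3 × C: no H
  2 × S: 1 H each → 2
  1 × C (aromatic): no H
  1 × F: no H
  1 × N: 2 H
  1 × N: no H
  Total hydrogens = 33.
Molecular formula: C21H33FN2S2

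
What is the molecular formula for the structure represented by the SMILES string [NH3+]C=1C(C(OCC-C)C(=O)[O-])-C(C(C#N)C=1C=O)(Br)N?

C12H16BrN3O4

Heavy atoms from the SMILES: 1 Br, 12 C, 3 N, 4 O.
Implicit hydrogens by atom environment:
  5 × C: no H
  4 × C: 1 H each → 4
  3 × O: no H
  2 × C: 2 H each → 4
  1 × Br: no H
  1 × C: 3 H
  1 × N (charge +1): 3 H
  1 × N: 2 H
  1 × N: no H
  1 × O (charge -1): no H
  Total hydrogens = 16.
Molecular formula: C12H16BrN3O4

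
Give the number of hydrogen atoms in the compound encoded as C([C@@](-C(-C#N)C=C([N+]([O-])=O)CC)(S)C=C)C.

Hydrogens are implicit in SMILES; fill each atom to its normal valence:
  3 × C: 2 H each → 6
  3 × C: 1 H each → 3
  3 × C: no H
  2 × C: 3 H each → 6
  1 × N: no H
  1 × N (charge +1): no H
  1 × O: no H
  1 × O (charge -1): no H
  1 × S: 1 H
  Total hydrogens = 16.

16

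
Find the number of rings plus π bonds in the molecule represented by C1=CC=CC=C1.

4

Molecular formula from the SMILES: C6H6.
DoU = (2C + 2 + N − H − X)/2 = (2·6 + 2 + 0 − 6 − 0)/2 = 8/2 = 4.
(Structurally: 1 ring(s) + 3 π bond(s) = 4.)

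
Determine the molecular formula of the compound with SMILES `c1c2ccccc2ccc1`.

C10H8

Heavy atoms from the SMILES: 10 C.
Implicit hydrogens by atom environment:
  8 × C (aromatic): 1 H each → 8
  2 × C (aromatic): no H
  Total hydrogens = 8.
Molecular formula: C10H8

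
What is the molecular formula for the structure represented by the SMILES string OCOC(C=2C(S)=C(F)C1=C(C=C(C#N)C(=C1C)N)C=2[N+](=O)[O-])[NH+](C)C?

Heavy atoms from the SMILES: 16 C, 1 F, 4 N, 4 O, 1 S.
Implicit hydrogens by atom environment:
  9 × C (aromatic): no H
  3 × C: 3 H each → 9
  2 × O: no H
  1 × C: 2 H
  1 × C (aromatic): 1 H
  1 × C: 1 H
  1 × C: no H
  1 × F: no H
  1 × N: 2 H
  1 × N (charge +1): 1 H
  1 × N (charge +1): no H
  1 × N: no H
  1 × O: 1 H
  1 × O (charge -1): no H
  1 × S: 1 H
  Total hydrogens = 18.
Net charge +1.
Molecular formula: C16H18FN4O4S+

C16H18FN4O4S+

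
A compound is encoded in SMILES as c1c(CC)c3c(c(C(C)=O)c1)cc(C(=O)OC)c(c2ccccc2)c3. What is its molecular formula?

Heavy atoms from the SMILES: 22 C, 3 O.
Implicit hydrogens by atom environment:
  9 × C (aromatic): 1 H each → 9
  7 × C (aromatic): no H
  3 × C: 3 H each → 9
  3 × O: no H
  2 × C: no H
  1 × C: 2 H
  Total hydrogens = 20.
Molecular formula: C22H20O3

C22H20O3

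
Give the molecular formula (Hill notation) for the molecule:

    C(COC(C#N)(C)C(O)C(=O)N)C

C8H14N2O3

Heavy atoms from the SMILES: 8 C, 2 N, 3 O.
Implicit hydrogens by atom environment:
  3 × C: no H
  2 × C: 3 H each → 6
  2 × C: 2 H each → 4
  2 × O: no H
  1 × C: 1 H
  1 × N: 2 H
  1 × N: no H
  1 × O: 1 H
  Total hydrogens = 14.
Molecular formula: C8H14N2O3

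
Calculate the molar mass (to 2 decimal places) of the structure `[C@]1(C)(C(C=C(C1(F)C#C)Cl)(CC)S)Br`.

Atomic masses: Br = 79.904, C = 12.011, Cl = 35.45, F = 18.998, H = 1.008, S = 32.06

Molecular formula: C10H11BrClFS.
M = 1×79.904 + 10×12.011 + 1×35.45 + 1×18.998 + 11×1.008 + 1×32.06 = 297.61 g/mol.

297.61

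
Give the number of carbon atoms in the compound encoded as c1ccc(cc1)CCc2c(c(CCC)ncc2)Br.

The symbol for carbon appears 16 times in the SMILES. Lowercase c denotes aromatic carbon and counts toward C.

16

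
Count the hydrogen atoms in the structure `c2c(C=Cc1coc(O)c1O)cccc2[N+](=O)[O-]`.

Hydrogens are implicit in SMILES; fill each atom to its normal valence:
  5 × C (aromatic): 1 H each → 5
  5 × C (aromatic): no H
  2 × C: 1 H each → 2
  2 × O: 1 H each → 2
  1 × N (charge +1): no H
  1 × O (aromatic): no H
  1 × O: no H
  1 × O (charge -1): no H
  Total hydrogens = 9.

9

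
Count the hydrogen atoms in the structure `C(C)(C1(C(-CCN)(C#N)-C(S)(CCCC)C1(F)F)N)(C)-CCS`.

Hydrogens are implicit in SMILES; fill each atom to its normal valence:
  7 × C: 2 H each → 14
  6 × C: no H
  3 × C: 3 H each → 9
  2 × F: no H
  2 × N: 2 H each → 4
  2 × S: 1 H each → 2
  1 × N: no H
  Total hydrogens = 29.

29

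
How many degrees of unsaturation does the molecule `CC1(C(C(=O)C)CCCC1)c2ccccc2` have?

6

Molecular formula from the SMILES: C15H20O.
DoU = (2C + 2 + N − H − X)/2 = (2·15 + 2 + 0 − 20 − 0)/2 = 12/2 = 6.
(Structurally: 2 ring(s) + 4 π bond(s) = 6.)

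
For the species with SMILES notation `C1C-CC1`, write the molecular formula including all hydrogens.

Heavy atoms from the SMILES: 4 C.
Implicit hydrogens by atom environment:
  4 × C: 2 H each → 8
  Total hydrogens = 8.
Molecular formula: C4H8

C4H8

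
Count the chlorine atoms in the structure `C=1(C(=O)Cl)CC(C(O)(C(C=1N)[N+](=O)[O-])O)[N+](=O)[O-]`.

The symbol for chlorine appears 1 time in the SMILES.

1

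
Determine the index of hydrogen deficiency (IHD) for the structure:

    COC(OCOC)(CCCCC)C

0

Molecular formula from the SMILES: C10H22O3.
DoU = (2C + 2 + N − H − X)/2 = (2·10 + 2 + 0 − 22 − 0)/2 = 0/2 = 0.
(Structurally: 0 ring(s) + 0 π bond(s) = 0.)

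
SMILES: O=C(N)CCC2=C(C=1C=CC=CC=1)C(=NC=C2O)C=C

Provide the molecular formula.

Heavy atoms from the SMILES: 16 C, 2 N, 2 O.
Implicit hydrogens by atom environment:
  6 × C (aromatic): 1 H each → 6
  5 × C (aromatic): no H
  3 × C: 2 H each → 6
  1 × C: 1 H
  1 × C: no H
  1 × N: 2 H
  1 × N (aromatic): no H
  1 × O: 1 H
  1 × O: no H
  Total hydrogens = 16.
Molecular formula: C16H16N2O2

C16H16N2O2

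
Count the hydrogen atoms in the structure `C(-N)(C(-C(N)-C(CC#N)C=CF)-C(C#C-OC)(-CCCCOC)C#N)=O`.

25

Hydrogens are implicit in SMILES; fill each atom to its normal valence:
  6 × C: no H
  5 × C: 2 H each → 10
  5 × C: 1 H each → 5
  3 × O: no H
  2 × C: 3 H each → 6
  2 × N: 2 H each → 4
  2 × N: no H
  1 × F: no H
  Total hydrogens = 25.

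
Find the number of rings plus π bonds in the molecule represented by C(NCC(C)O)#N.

Molecular formula from the SMILES: C4H8N2O.
DoU = (2C + 2 + N − H − X)/2 = (2·4 + 2 + 2 − 8 − 0)/2 = 4/2 = 2.
(Structurally: 0 ring(s) + 2 π bond(s) = 2.)

2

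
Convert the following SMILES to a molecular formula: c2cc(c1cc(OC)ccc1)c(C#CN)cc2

C15H13NO

Heavy atoms from the SMILES: 15 C, 1 N, 1 O.
Implicit hydrogens by atom environment:
  8 × C (aromatic): 1 H each → 8
  4 × C (aromatic): no H
  2 × C: no H
  1 × C: 3 H
  1 × N: 2 H
  1 × O: no H
  Total hydrogens = 13.
Molecular formula: C15H13NO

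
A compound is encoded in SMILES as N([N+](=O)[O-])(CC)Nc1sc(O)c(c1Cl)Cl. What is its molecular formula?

C6H7Cl2N3O3S

Heavy atoms from the SMILES: 6 C, 2 Cl, 3 N, 3 O, 1 S.
Implicit hydrogens by atom environment:
  4 × C (aromatic): no H
  2 × Cl: no H
  1 × C: 3 H
  1 × C: 2 H
  1 × N: 1 H
  1 × N: no H
  1 × N (charge +1): no H
  1 × O: 1 H
  1 × O: no H
  1 × O (charge -1): no H
  1 × S (aromatic): no H
  Total hydrogens = 7.
Molecular formula: C6H7Cl2N3O3S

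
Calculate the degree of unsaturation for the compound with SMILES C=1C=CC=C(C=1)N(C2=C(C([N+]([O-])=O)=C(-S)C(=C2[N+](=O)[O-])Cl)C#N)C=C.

Molecular formula from the SMILES: C15H9ClN4O4S.
DoU = (2C + 2 + N − H − X)/2 = (2·15 + 2 + 4 − 9 − 1)/2 = 26/2 = 13.
(Structurally: 2 ring(s) + 11 π bond(s) = 13.)

13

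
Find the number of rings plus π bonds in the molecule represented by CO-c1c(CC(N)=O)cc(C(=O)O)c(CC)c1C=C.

7

Molecular formula from the SMILES: C14H17NO4.
DoU = (2C + 2 + N − H − X)/2 = (2·14 + 2 + 1 − 17 − 0)/2 = 14/2 = 7.
(Structurally: 1 ring(s) + 6 π bond(s) = 7.)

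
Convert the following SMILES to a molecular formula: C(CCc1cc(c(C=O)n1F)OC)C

C10H14FNO2

Heavy atoms from the SMILES: 10 C, 1 F, 1 N, 2 O.
Implicit hydrogens by atom environment:
  3 × C: 2 H each → 6
  3 × C (aromatic): no H
  2 × C: 3 H each → 6
  2 × O: no H
  1 × C (aromatic): 1 H
  1 × C: 1 H
  1 × F: no H
  1 × N (aromatic): no H
  Total hydrogens = 14.
Molecular formula: C10H14FNO2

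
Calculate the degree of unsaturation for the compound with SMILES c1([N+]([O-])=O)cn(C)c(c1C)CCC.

4

Molecular formula from the SMILES: C9H14N2O2.
DoU = (2C + 2 + N − H − X)/2 = (2·9 + 2 + 2 − 14 − 0)/2 = 8/2 = 4.
(Structurally: 1 ring(s) + 3 π bond(s) = 4.)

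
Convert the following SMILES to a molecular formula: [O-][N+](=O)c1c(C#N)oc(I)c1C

C6H3IN2O3

Heavy atoms from the SMILES: 6 C, 1 I, 2 N, 3 O.
Implicit hydrogens by atom environment:
  4 × C (aromatic): no H
  1 × C: 3 H
  1 × C: no H
  1 × I: no H
  1 × N (charge +1): no H
  1 × N: no H
  1 × O (aromatic): no H
  1 × O: no H
  1 × O (charge -1): no H
  Total hydrogens = 3.
Molecular formula: C6H3IN2O3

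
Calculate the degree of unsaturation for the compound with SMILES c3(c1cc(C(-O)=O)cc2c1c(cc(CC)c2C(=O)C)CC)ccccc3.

Molecular formula from the SMILES: C23H22O3.
DoU = (2C + 2 + N − H − X)/2 = (2·23 + 2 + 0 − 22 − 0)/2 = 26/2 = 13.
(Structurally: 3 ring(s) + 10 π bond(s) = 13.)

13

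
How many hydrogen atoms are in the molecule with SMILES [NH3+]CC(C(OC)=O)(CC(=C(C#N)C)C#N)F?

13

Hydrogens are implicit in SMILES; fill each atom to its normal valence:
  6 × C: no H
  2 × C: 3 H each → 6
  2 × C: 2 H each → 4
  2 × N: no H
  2 × O: no H
  1 × F: no H
  1 × N (charge +1): 3 H
  Total hydrogens = 13.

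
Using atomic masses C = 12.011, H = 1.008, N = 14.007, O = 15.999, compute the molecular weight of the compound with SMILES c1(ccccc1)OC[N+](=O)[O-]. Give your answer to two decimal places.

Molecular formula: C7H7NO3.
M = 7×12.011 + 7×1.008 + 1×14.007 + 3×15.999 = 153.14 g/mol.

153.14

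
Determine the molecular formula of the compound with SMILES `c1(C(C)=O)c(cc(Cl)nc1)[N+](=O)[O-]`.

Heavy atoms from the SMILES: 7 C, 1 Cl, 2 N, 3 O.
Implicit hydrogens by atom environment:
  3 × C (aromatic): no H
  2 × C (aromatic): 1 H each → 2
  2 × O: no H
  1 × C: 3 H
  1 × C: no H
  1 × Cl: no H
  1 × N (aromatic): no H
  1 × N (charge +1): no H
  1 × O (charge -1): no H
  Total hydrogens = 5.
Molecular formula: C7H5ClN2O3

C7H5ClN2O3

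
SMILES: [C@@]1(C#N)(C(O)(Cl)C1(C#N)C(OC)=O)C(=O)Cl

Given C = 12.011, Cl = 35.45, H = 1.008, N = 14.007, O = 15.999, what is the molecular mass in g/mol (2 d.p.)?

Molecular formula: C8H4Cl2N2O4.
M = 8×12.011 + 2×35.45 + 4×1.008 + 2×14.007 + 4×15.999 = 263.03 g/mol.

263.03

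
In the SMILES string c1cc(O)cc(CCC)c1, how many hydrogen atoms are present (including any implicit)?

Hydrogens are implicit in SMILES; fill each atom to its normal valence:
  4 × C (aromatic): 1 H each → 4
  2 × C: 2 H each → 4
  2 × C (aromatic): no H
  1 × C: 3 H
  1 × O: 1 H
  Total hydrogens = 12.

12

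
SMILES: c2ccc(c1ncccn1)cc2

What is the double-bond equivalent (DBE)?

8

Molecular formula from the SMILES: C10H8N2.
DoU = (2C + 2 + N − H − X)/2 = (2·10 + 2 + 2 − 8 − 0)/2 = 16/2 = 8.
(Structurally: 2 ring(s) + 6 π bond(s) = 8.)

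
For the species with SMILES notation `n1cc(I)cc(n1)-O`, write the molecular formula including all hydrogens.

Heavy atoms from the SMILES: 4 C, 1 I, 2 N, 1 O.
Implicit hydrogens by atom environment:
  2 × C (aromatic): 1 H each → 2
  2 × C (aromatic): no H
  2 × N (aromatic): no H
  1 × I: no H
  1 × O: 1 H
  Total hydrogens = 3.
Molecular formula: C4H3IN2O

C4H3IN2O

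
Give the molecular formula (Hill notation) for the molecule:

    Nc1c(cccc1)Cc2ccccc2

C13H13N

Heavy atoms from the SMILES: 13 C, 1 N.
Implicit hydrogens by atom environment:
  9 × C (aromatic): 1 H each → 9
  3 × C (aromatic): no H
  1 × C: 2 H
  1 × N: 2 H
  Total hydrogens = 13.
Molecular formula: C13H13N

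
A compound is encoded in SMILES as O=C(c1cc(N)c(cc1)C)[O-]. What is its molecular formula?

Heavy atoms from the SMILES: 8 C, 1 N, 2 O.
Implicit hydrogens by atom environment:
  3 × C (aromatic): 1 H each → 3
  3 × C (aromatic): no H
  1 × C: 3 H
  1 × C: no H
  1 × N: 2 H
  1 × O: no H
  1 × O (charge -1): no H
  Total hydrogens = 8.
Net charge -1.
Molecular formula: C8H8NO2-

C8H8NO2-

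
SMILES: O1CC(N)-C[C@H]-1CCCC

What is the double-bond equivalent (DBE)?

1

Molecular formula from the SMILES: C8H17NO.
DoU = (2C + 2 + N − H − X)/2 = (2·8 + 2 + 1 − 17 − 0)/2 = 2/2 = 1.
(Structurally: 1 ring(s) + 0 π bond(s) = 1.)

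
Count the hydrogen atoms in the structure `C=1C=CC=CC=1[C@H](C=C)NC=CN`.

14

Hydrogens are implicit in SMILES; fill each atom to its normal valence:
  5 × C (aromatic): 1 H each → 5
  4 × C: 1 H each → 4
  1 × C: 2 H
  1 × C (aromatic): no H
  1 × N: 2 H
  1 × N: 1 H
  Total hydrogens = 14.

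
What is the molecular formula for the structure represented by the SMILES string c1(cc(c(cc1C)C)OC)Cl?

C9H11ClO

Heavy atoms from the SMILES: 9 C, 1 Cl, 1 O.
Implicit hydrogens by atom environment:
  4 × C (aromatic): no H
  3 × C: 3 H each → 9
  2 × C (aromatic): 1 H each → 2
  1 × Cl: no H
  1 × O: no H
  Total hydrogens = 11.
Molecular formula: C9H11ClO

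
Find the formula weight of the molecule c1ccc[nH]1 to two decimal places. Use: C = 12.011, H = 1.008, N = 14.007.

67.09

Molecular formula: C4H5N.
M = 4×12.011 + 5×1.008 + 1×14.007 = 67.09 g/mol.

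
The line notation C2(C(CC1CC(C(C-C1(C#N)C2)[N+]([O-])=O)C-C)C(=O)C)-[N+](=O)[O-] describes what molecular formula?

C15H21N3O5

Heavy atoms from the SMILES: 15 C, 3 N, 5 O.
Implicit hydrogens by atom environment:
  5 × C: 2 H each → 10
  5 × C: 1 H each → 5
  3 × C: no H
  3 × O: no H
  2 × C: 3 H each → 6
  2 × N (charge +1): no H
  2 × O (charge -1): no H
  1 × N: no H
  Total hydrogens = 21.
Molecular formula: C15H21N3O5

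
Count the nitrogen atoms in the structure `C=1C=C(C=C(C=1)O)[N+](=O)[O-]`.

The symbol for nitrogen appears 1 time in the SMILES.

1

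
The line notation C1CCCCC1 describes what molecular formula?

Heavy atoms from the SMILES: 6 C.
Implicit hydrogens by atom environment:
  6 × C: 2 H each → 12
  Total hydrogens = 12.
Molecular formula: C6H12

C6H12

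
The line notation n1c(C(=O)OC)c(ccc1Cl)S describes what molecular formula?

Heavy atoms from the SMILES: 7 C, 1 Cl, 1 N, 2 O, 1 S.
Implicit hydrogens by atom environment:
  3 × C (aromatic): no H
  2 × C (aromatic): 1 H each → 2
  2 × O: no H
  1 × C: 3 H
  1 × C: no H
  1 × Cl: no H
  1 × N (aromatic): no H
  1 × S: 1 H
  Total hydrogens = 6.
Molecular formula: C7H6ClNO2S

C7H6ClNO2S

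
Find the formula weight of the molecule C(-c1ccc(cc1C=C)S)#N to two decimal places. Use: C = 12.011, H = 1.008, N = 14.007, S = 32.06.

161.22

Molecular formula: C9H7NS.
M = 9×12.011 + 7×1.008 + 1×14.007 + 1×32.06 = 161.22 g/mol.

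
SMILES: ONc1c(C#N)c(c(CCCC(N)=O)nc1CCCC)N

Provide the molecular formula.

C14H21N5O2

Heavy atoms from the SMILES: 14 C, 5 N, 2 O.
Implicit hydrogens by atom environment:
  6 × C: 2 H each → 12
  5 × C (aromatic): no H
  2 × C: no H
  2 × N: 2 H each → 4
  1 × C: 3 H
  1 × N: 1 H
  1 × N (aromatic): no H
  1 × N: no H
  1 × O: 1 H
  1 × O: no H
  Total hydrogens = 21.
Molecular formula: C14H21N5O2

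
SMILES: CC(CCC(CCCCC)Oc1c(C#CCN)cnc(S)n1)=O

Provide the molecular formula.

Heavy atoms from the SMILES: 17 C, 3 N, 2 O, 1 S.
Implicit hydrogens by atom environment:
  7 × C: 2 H each → 14
  3 × C (aromatic): no H
  3 × C: no H
  2 × C: 3 H each → 6
  2 × N (aromatic): no H
  2 × O: no H
  1 × C (aromatic): 1 H
  1 × C: 1 H
  1 × N: 2 H
  1 × S: 1 H
  Total hydrogens = 25.
Molecular formula: C17H25N3O2S

C17H25N3O2S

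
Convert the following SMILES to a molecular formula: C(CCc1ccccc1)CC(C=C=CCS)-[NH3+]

C15H22NS+

Heavy atoms from the SMILES: 15 C, 1 N, 1 S.
Implicit hydrogens by atom environment:
  5 × C: 2 H each → 10
  5 × C (aromatic): 1 H each → 5
  3 × C: 1 H each → 3
  1 × C: no H
  1 × C (aromatic): no H
  1 × N (charge +1): 3 H
  1 × S: 1 H
  Total hydrogens = 22.
Net charge +1.
Molecular formula: C15H22NS+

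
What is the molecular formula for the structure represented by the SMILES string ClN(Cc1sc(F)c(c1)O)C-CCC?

Heavy atoms from the SMILES: 9 C, 1 Cl, 1 F, 1 N, 1 O, 1 S.
Implicit hydrogens by atom environment:
  4 × C: 2 H each → 8
  3 × C (aromatic): no H
  1 × C: 3 H
  1 × C (aromatic): 1 H
  1 × Cl: no H
  1 × F: no H
  1 × N: no H
  1 × O: 1 H
  1 × S (aromatic): no H
  Total hydrogens = 13.
Molecular formula: C9H13ClFNOS

C9H13ClFNOS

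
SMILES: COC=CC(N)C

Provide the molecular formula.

C5H11NO

Heavy atoms from the SMILES: 5 C, 1 N, 1 O.
Implicit hydrogens by atom environment:
  3 × C: 1 H each → 3
  2 × C: 3 H each → 6
  1 × N: 2 H
  1 × O: no H
  Total hydrogens = 11.
Molecular formula: C5H11NO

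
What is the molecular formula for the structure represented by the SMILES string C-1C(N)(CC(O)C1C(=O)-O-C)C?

Heavy atoms from the SMILES: 8 C, 1 N, 3 O.
Implicit hydrogens by atom environment:
  2 × C: 3 H each → 6
  2 × C: 2 H each → 4
  2 × C: 1 H each → 2
  2 × C: no H
  2 × O: no H
  1 × N: 2 H
  1 × O: 1 H
  Total hydrogens = 15.
Molecular formula: C8H15NO3

C8H15NO3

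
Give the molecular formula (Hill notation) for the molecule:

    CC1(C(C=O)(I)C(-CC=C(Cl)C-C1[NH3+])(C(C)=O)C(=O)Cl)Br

C13H16BrCl2INO3+

Heavy atoms from the SMILES: 1 Br, 13 C, 2 Cl, 1 I, 1 N, 3 O.
Implicit hydrogens by atom environment:
  6 × C: no H
  3 × C: 1 H each → 3
  3 × O: no H
  2 × C: 3 H each → 6
  2 × C: 2 H each → 4
  2 × Cl: no H
  1 × Br: no H
  1 × I: no H
  1 × N (charge +1): 3 H
  Total hydrogens = 16.
Net charge +1.
Molecular formula: C13H16BrCl2INO3+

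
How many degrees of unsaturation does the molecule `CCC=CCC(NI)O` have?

Molecular formula from the SMILES: C6H12INO.
DoU = (2C + 2 + N − H − X)/2 = (2·6 + 2 + 1 − 12 − 1)/2 = 2/2 = 1.
(Structurally: 0 ring(s) + 1 π bond(s) = 1.)

1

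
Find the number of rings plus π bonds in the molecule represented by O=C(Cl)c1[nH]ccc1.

4

Molecular formula from the SMILES: C5H4ClNO.
DoU = (2C + 2 + N − H − X)/2 = (2·5 + 2 + 1 − 4 − 1)/2 = 8/2 = 4.
(Structurally: 1 ring(s) + 3 π bond(s) = 4.)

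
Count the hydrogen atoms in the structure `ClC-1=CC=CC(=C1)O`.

Hydrogens are implicit in SMILES; fill each atom to its normal valence:
  4 × C (aromatic): 1 H each → 4
  2 × C (aromatic): no H
  1 × Cl: no H
  1 × O: 1 H
  Total hydrogens = 5.

5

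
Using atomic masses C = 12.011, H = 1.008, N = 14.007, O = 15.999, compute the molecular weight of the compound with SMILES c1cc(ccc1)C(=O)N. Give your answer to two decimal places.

Molecular formula: C7H7NO.
M = 7×12.011 + 7×1.008 + 1×14.007 + 1×15.999 = 121.14 g/mol.

121.14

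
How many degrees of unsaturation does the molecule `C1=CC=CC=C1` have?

4

Molecular formula from the SMILES: C6H6.
DoU = (2C + 2 + N − H − X)/2 = (2·6 + 2 + 0 − 6 − 0)/2 = 8/2 = 4.
(Structurally: 1 ring(s) + 3 π bond(s) = 4.)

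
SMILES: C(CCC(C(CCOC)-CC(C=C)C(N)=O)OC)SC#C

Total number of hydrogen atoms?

Hydrogens are implicit in SMILES; fill each atom to its normal valence:
  7 × C: 2 H each → 14
  5 × C: 1 H each → 5
  3 × O: no H
  2 × C: 3 H each → 6
  2 × C: no H
  1 × N: 2 H
  1 × S: no H
  Total hydrogens = 27.

27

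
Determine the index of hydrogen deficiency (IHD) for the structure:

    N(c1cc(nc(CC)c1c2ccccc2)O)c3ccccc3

Molecular formula from the SMILES: C19H18N2O.
DoU = (2C + 2 + N − H − X)/2 = (2·19 + 2 + 2 − 18 − 0)/2 = 24/2 = 12.
(Structurally: 3 ring(s) + 9 π bond(s) = 12.)

12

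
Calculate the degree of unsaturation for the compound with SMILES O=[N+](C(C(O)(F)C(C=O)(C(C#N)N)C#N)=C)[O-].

7

Molecular formula from the SMILES: C8H7FN4O4.
DoU = (2C + 2 + N − H − X)/2 = (2·8 + 2 + 4 − 7 − 1)/2 = 14/2 = 7.
(Structurally: 0 ring(s) + 7 π bond(s) = 7.)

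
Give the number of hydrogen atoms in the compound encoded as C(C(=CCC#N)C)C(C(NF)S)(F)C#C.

12

Hydrogens are implicit in SMILES; fill each atom to its normal valence:
  4 × C: no H
  3 × C: 1 H each → 3
  2 × C: 2 H each → 4
  2 × F: no H
  1 × C: 3 H
  1 × N: 1 H
  1 × N: no H
  1 × S: 1 H
  Total hydrogens = 12.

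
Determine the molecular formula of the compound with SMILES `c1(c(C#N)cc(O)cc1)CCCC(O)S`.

Heavy atoms from the SMILES: 11 C, 1 N, 2 O, 1 S.
Implicit hydrogens by atom environment:
  3 × C: 2 H each → 6
  3 × C (aromatic): 1 H each → 3
  3 × C (aromatic): no H
  2 × O: 1 H each → 2
  1 × C: 1 H
  1 × C: no H
  1 × N: no H
  1 × S: 1 H
  Total hydrogens = 13.
Molecular formula: C11H13NO2S

C11H13NO2S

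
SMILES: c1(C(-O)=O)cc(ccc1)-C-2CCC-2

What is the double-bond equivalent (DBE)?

Molecular formula from the SMILES: C11H12O2.
DoU = (2C + 2 + N − H − X)/2 = (2·11 + 2 + 0 − 12 − 0)/2 = 12/2 = 6.
(Structurally: 2 ring(s) + 4 π bond(s) = 6.)

6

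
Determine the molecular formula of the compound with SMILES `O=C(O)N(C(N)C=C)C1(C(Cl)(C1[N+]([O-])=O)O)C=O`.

Heavy atoms from the SMILES: 8 C, 1 Cl, 3 N, 6 O.
Implicit hydrogens by atom environment:
  4 × C: 1 H each → 4
  3 × C: no H
  3 × O: no H
  2 × O: 1 H each → 2
  1 × C: 2 H
  1 × Cl: no H
  1 × N: 2 H
  1 × N: no H
  1 × N (charge +1): no H
  1 × O (charge -1): no H
  Total hydrogens = 10.
Molecular formula: C8H10ClN3O6

C8H10ClN3O6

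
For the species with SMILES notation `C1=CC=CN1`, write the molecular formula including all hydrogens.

Heavy atoms from the SMILES: 4 C, 1 N.
Implicit hydrogens by atom environment:
  4 × C (aromatic): 1 H each → 4
  1 × N (aromatic): 1 H
  Total hydrogens = 5.
Molecular formula: C4H5N

C4H5N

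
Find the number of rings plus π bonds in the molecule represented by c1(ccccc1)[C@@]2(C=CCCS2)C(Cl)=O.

Molecular formula from the SMILES: C12H11ClOS.
DoU = (2C + 2 + N − H − X)/2 = (2·12 + 2 + 0 − 11 − 1)/2 = 14/2 = 7.
(Structurally: 2 ring(s) + 5 π bond(s) = 7.)

7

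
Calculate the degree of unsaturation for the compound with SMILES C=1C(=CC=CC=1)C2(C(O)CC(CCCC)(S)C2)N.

5

Molecular formula from the SMILES: C15H23NOS.
DoU = (2C + 2 + N − H − X)/2 = (2·15 + 2 + 1 − 23 − 0)/2 = 10/2 = 5.
(Structurally: 2 ring(s) + 3 π bond(s) = 5.)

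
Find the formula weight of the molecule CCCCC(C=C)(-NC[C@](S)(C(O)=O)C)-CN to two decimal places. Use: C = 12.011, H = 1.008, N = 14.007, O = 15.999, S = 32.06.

260.40

Molecular formula: C12H24N2O2S.
M = 12×12.011 + 24×1.008 + 2×14.007 + 2×15.999 + 1×32.06 = 260.40 g/mol.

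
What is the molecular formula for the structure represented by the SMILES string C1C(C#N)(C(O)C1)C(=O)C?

Heavy atoms from the SMILES: 7 C, 1 N, 2 O.
Implicit hydrogens by atom environment:
  3 × C: no H
  2 × C: 2 H each → 4
  1 × C: 3 H
  1 × C: 1 H
  1 × N: no H
  1 × O: 1 H
  1 × O: no H
  Total hydrogens = 9.
Molecular formula: C7H9NO2

C7H9NO2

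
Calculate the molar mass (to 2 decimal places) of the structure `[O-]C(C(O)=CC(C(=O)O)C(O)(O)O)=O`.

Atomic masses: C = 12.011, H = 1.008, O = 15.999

Molecular formula: C6H7O8-.
M = 6×12.011 + 7×1.008 + 8×15.999 = 207.11 g/mol.

207.11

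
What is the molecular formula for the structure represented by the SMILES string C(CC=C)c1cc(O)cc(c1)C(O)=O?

C11H12O3

Heavy atoms from the SMILES: 11 C, 3 O.
Implicit hydrogens by atom environment:
  3 × C: 2 H each → 6
  3 × C (aromatic): 1 H each → 3
  3 × C (aromatic): no H
  2 × O: 1 H each → 2
  1 × C: 1 H
  1 × C: no H
  1 × O: no H
  Total hydrogens = 12.
Molecular formula: C11H12O3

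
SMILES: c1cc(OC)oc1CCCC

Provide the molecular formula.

C9H14O2

Heavy atoms from the SMILES: 9 C, 2 O.
Implicit hydrogens by atom environment:
  3 × C: 2 H each → 6
  2 × C: 3 H each → 6
  2 × C (aromatic): 1 H each → 2
  2 × C (aromatic): no H
  1 × O (aromatic): no H
  1 × O: no H
  Total hydrogens = 14.
Molecular formula: C9H14O2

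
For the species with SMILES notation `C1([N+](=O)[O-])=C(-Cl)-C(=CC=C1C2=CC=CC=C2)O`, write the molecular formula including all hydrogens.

Heavy atoms from the SMILES: 12 C, 1 Cl, 1 N, 3 O.
Implicit hydrogens by atom environment:
  7 × C (aromatic): 1 H each → 7
  5 × C (aromatic): no H
  1 × Cl: no H
  1 × N (charge +1): no H
  1 × O: 1 H
  1 × O: no H
  1 × O (charge -1): no H
  Total hydrogens = 8.
Molecular formula: C12H8ClNO3

C12H8ClNO3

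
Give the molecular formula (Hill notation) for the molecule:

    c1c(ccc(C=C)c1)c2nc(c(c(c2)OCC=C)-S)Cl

Heavy atoms from the SMILES: 16 C, 1 Cl, 1 N, 1 O, 1 S.
Implicit hydrogens by atom environment:
  6 × C (aromatic): no H
  5 × C (aromatic): 1 H each → 5
  3 × C: 2 H each → 6
  2 × C: 1 H each → 2
  1 × Cl: no H
  1 × N (aromatic): no H
  1 × O: no H
  1 × S: 1 H
  Total hydrogens = 14.
Molecular formula: C16H14ClNOS

C16H14ClNOS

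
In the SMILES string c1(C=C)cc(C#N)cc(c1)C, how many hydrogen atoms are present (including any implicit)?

9

Hydrogens are implicit in SMILES; fill each atom to its normal valence:
  3 × C (aromatic): 1 H each → 3
  3 × C (aromatic): no H
  1 × C: 3 H
  1 × C: 2 H
  1 × C: 1 H
  1 × C: no H
  1 × N: no H
  Total hydrogens = 9.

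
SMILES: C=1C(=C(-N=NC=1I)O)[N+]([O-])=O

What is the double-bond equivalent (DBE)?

5

Molecular formula from the SMILES: C4H2IN3O3.
DoU = (2C + 2 + N − H − X)/2 = (2·4 + 2 + 3 − 2 − 1)/2 = 10/2 = 5.
(Structurally: 1 ring(s) + 4 π bond(s) = 5.)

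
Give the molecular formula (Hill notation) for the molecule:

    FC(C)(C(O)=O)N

C3H6FNO2

Heavy atoms from the SMILES: 3 C, 1 F, 1 N, 2 O.
Implicit hydrogens by atom environment:
  2 × C: no H
  1 × C: 3 H
  1 × F: no H
  1 × N: 2 H
  1 × O: 1 H
  1 × O: no H
  Total hydrogens = 6.
Molecular formula: C3H6FNO2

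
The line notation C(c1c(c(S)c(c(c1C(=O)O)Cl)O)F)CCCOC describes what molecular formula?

Heavy atoms from the SMILES: 12 C, 1 Cl, 1 F, 4 O, 1 S.
Implicit hydrogens by atom environment:
  6 × C (aromatic): no H
  4 × C: 2 H each → 8
  2 × O: 1 H each → 2
  2 × O: no H
  1 × C: 3 H
  1 × C: no H
  1 × Cl: no H
  1 × F: no H
  1 × S: 1 H
  Total hydrogens = 14.
Molecular formula: C12H14ClFO4S

C12H14ClFO4S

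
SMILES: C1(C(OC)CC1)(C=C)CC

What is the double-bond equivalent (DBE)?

Molecular formula from the SMILES: C9H16O.
DoU = (2C + 2 + N − H − X)/2 = (2·9 + 2 + 0 − 16 − 0)/2 = 4/2 = 2.
(Structurally: 1 ring(s) + 1 π bond(s) = 2.)

2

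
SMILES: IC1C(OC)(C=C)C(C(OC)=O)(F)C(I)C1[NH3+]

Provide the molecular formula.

C10H15FI2NO3+

Heavy atoms from the SMILES: 10 C, 1 F, 2 I, 1 N, 3 O.
Implicit hydrogens by atom environment:
  4 × C: 1 H each → 4
  3 × C: no H
  3 × O: no H
  2 × C: 3 H each → 6
  2 × I: no H
  1 × C: 2 H
  1 × F: no H
  1 × N (charge +1): 3 H
  Total hydrogens = 15.
Net charge +1.
Molecular formula: C10H15FI2NO3+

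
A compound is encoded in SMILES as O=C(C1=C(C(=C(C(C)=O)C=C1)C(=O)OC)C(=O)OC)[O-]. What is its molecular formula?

C13H11O7-

Heavy atoms from the SMILES: 13 C, 7 O.
Implicit hydrogens by atom environment:
  6 × O: no H
  4 × C (aromatic): no H
  4 × C: no H
  3 × C: 3 H each → 9
  2 × C (aromatic): 1 H each → 2
  1 × O (charge -1): no H
  Total hydrogens = 11.
Net charge -1.
Molecular formula: C13H11O7-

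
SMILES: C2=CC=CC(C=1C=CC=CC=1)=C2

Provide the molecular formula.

C12H10

Heavy atoms from the SMILES: 12 C.
Implicit hydrogens by atom environment:
  10 × C (aromatic): 1 H each → 10
  2 × C (aromatic): no H
  Total hydrogens = 10.
Molecular formula: C12H10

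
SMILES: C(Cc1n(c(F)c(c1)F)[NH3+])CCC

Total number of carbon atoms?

9

The symbol for carbon appears 9 times in the SMILES. Lowercase c denotes aromatic carbon and counts toward C.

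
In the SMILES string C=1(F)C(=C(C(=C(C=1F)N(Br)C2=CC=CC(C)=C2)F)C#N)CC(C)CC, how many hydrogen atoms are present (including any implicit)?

18

Hydrogens are implicit in SMILES; fill each atom to its normal valence:
  8 × C (aromatic): no H
  4 × C (aromatic): 1 H each → 4
  3 × C: 3 H each → 9
  3 × F: no H
  2 × C: 2 H each → 4
  2 × N: no H
  1 × Br: no H
  1 × C: 1 H
  1 × C: no H
  Total hydrogens = 18.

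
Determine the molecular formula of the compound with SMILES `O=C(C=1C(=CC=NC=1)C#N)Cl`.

Heavy atoms from the SMILES: 7 C, 1 Cl, 2 N, 1 O.
Implicit hydrogens by atom environment:
  3 × C (aromatic): 1 H each → 3
  2 × C (aromatic): no H
  2 × C: no H
  1 × Cl: no H
  1 × N (aromatic): no H
  1 × N: no H
  1 × O: no H
  Total hydrogens = 3.
Molecular formula: C7H3ClN2O

C7H3ClN2O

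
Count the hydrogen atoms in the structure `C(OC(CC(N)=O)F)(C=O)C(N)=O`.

Hydrogens are implicit in SMILES; fill each atom to its normal valence:
  4 × O: no H
  3 × C: 1 H each → 3
  2 × C: no H
  2 × N: 2 H each → 4
  1 × C: 2 H
  1 × F: no H
  Total hydrogens = 9.

9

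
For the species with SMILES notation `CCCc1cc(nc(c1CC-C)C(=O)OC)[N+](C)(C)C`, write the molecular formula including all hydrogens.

C16H27N2O2+

Heavy atoms from the SMILES: 16 C, 2 N, 2 O.
Implicit hydrogens by atom environment:
  6 × C: 3 H each → 18
  4 × C: 2 H each → 8
  4 × C (aromatic): no H
  2 × O: no H
  1 × C (aromatic): 1 H
  1 × C: no H
  1 × N (aromatic): no H
  1 × N (charge +1): no H
  Total hydrogens = 27.
Net charge +1.
Molecular formula: C16H27N2O2+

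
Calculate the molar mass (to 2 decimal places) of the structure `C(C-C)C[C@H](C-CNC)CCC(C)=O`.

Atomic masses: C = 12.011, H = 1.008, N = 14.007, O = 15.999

Molecular formula: C12H25NO.
M = 12×12.011 + 25×1.008 + 1×14.007 + 1×15.999 = 199.34 g/mol.

199.34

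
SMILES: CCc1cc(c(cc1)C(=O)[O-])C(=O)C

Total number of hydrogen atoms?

Hydrogens are implicit in SMILES; fill each atom to its normal valence:
  3 × C (aromatic): 1 H each → 3
  3 × C (aromatic): no H
  2 × C: 3 H each → 6
  2 × C: no H
  2 × O: no H
  1 × C: 2 H
  1 × O (charge -1): no H
  Total hydrogens = 11.

11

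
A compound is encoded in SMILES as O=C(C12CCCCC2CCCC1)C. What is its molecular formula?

Heavy atoms from the SMILES: 12 C, 1 O.
Implicit hydrogens by atom environment:
  8 × C: 2 H each → 16
  2 × C: no H
  1 × C: 3 H
  1 × C: 1 H
  1 × O: no H
  Total hydrogens = 20.
Molecular formula: C12H20O

C12H20O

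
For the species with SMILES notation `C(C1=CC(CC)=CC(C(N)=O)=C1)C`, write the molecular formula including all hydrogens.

Heavy atoms from the SMILES: 11 C, 1 N, 1 O.
Implicit hydrogens by atom environment:
  3 × C (aromatic): 1 H each → 3
  3 × C (aromatic): no H
  2 × C: 3 H each → 6
  2 × C: 2 H each → 4
  1 × C: no H
  1 × N: 2 H
  1 × O: no H
  Total hydrogens = 15.
Molecular formula: C11H15NO

C11H15NO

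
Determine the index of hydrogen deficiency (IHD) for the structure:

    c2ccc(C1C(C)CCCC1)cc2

5

Molecular formula from the SMILES: C13H18.
DoU = (2C + 2 + N − H − X)/2 = (2·13 + 2 + 0 − 18 − 0)/2 = 10/2 = 5.
(Structurally: 2 ring(s) + 3 π bond(s) = 5.)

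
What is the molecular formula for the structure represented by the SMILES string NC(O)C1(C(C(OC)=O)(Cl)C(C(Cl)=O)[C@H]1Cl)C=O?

Heavy atoms from the SMILES: 9 C, 3 Cl, 1 N, 5 O.
Implicit hydrogens by atom environment:
  4 × C: 1 H each → 4
  4 × C: no H
  4 × O: no H
  3 × Cl: no H
  1 × C: 3 H
  1 × N: 2 H
  1 × O: 1 H
  Total hydrogens = 10.
Molecular formula: C9H10Cl3NO5

C9H10Cl3NO5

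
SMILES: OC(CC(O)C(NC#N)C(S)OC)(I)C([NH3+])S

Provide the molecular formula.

Heavy atoms from the SMILES: 8 C, 1 I, 3 N, 3 O, 2 S.
Implicit hydrogens by atom environment:
  4 × C: 1 H each → 4
  2 × C: no H
  2 × O: 1 H each → 2
  2 × S: 1 H each → 2
  1 × C: 3 H
  1 × C: 2 H
  1 × I: no H
  1 × N (charge +1): 3 H
  1 × N: 1 H
  1 × N: no H
  1 × O: no H
  Total hydrogens = 17.
Net charge +1.
Molecular formula: C8H17IN3O3S2+

C8H17IN3O3S2+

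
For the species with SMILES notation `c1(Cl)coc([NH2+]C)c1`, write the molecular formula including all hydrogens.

Heavy atoms from the SMILES: 5 C, 1 Cl, 1 N, 1 O.
Implicit hydrogens by atom environment:
  2 × C (aromatic): 1 H each → 2
  2 × C (aromatic): no H
  1 × C: 3 H
  1 × Cl: no H
  1 × N (charge +1): 2 H
  1 × O (aromatic): no H
  Total hydrogens = 7.
Net charge +1.
Molecular formula: C5H7ClNO+

C5H7ClNO+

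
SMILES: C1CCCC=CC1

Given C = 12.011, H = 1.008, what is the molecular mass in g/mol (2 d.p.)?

Molecular formula: C7H12.
M = 7×12.011 + 12×1.008 = 96.17 g/mol.

96.17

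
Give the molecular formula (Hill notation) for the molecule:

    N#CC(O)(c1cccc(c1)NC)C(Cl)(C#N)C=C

C13H12ClN3O

Heavy atoms from the SMILES: 13 C, 1 Cl, 3 N, 1 O.
Implicit hydrogens by atom environment:
  4 × C (aromatic): 1 H each → 4
  4 × C: no H
  2 × C (aromatic): no H
  2 × N: no H
  1 × C: 3 H
  1 × C: 2 H
  1 × C: 1 H
  1 × Cl: no H
  1 × N: 1 H
  1 × O: 1 H
  Total hydrogens = 12.
Molecular formula: C13H12ClN3O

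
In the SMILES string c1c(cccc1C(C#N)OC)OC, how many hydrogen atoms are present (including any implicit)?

Hydrogens are implicit in SMILES; fill each atom to its normal valence:
  4 × C (aromatic): 1 H each → 4
  2 × C: 3 H each → 6
  2 × C (aromatic): no H
  2 × O: no H
  1 × C: 1 H
  1 × C: no H
  1 × N: no H
  Total hydrogens = 11.

11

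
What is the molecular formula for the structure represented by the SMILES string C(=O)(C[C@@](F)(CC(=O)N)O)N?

Heavy atoms from the SMILES: 5 C, 1 F, 2 N, 3 O.
Implicit hydrogens by atom environment:
  3 × C: no H
  2 × C: 2 H each → 4
  2 × N: 2 H each → 4
  2 × O: no H
  1 × F: no H
  1 × O: 1 H
  Total hydrogens = 9.
Molecular formula: C5H9FN2O3

C5H9FN2O3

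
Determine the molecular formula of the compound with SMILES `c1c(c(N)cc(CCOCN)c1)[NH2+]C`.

C10H18N3O+

Heavy atoms from the SMILES: 10 C, 3 N, 1 O.
Implicit hydrogens by atom environment:
  3 × C: 2 H each → 6
  3 × C (aromatic): 1 H each → 3
  3 × C (aromatic): no H
  2 × N: 2 H each → 4
  1 × C: 3 H
  1 × N (charge +1): 2 H
  1 × O: no H
  Total hydrogens = 18.
Net charge +1.
Molecular formula: C10H18N3O+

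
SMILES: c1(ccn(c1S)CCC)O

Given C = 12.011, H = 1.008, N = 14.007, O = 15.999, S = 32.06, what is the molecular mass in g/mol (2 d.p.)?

157.23

Molecular formula: C7H11NOS.
M = 7×12.011 + 11×1.008 + 1×14.007 + 1×15.999 + 1×32.06 = 157.23 g/mol.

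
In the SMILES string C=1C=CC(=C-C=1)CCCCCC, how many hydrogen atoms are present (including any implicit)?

18

Hydrogens are implicit in SMILES; fill each atom to its normal valence:
  5 × C: 2 H each → 10
  5 × C (aromatic): 1 H each → 5
  1 × C: 3 H
  1 × C (aromatic): no H
  Total hydrogens = 18.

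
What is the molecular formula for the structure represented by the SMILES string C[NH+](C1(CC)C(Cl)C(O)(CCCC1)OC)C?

C12H25ClNO2+

Heavy atoms from the SMILES: 12 C, 1 Cl, 1 N, 2 O.
Implicit hydrogens by atom environment:
  5 × C: 2 H each → 10
  4 × C: 3 H each → 12
  2 × C: no H
  1 × C: 1 H
  1 × Cl: no H
  1 × N (charge +1): 1 H
  1 × O: 1 H
  1 × O: no H
  Total hydrogens = 25.
Net charge +1.
Molecular formula: C12H25ClNO2+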